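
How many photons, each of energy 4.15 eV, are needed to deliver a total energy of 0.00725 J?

Per-photon energy: E = 6.649 × 10^-19 J (from energy = 4.15 eV).
N = E_total / E_photon = 0.00725 J / 6.649 × 10^-19 J = 1.09 × 10^16.

1.09 × 10^16 photons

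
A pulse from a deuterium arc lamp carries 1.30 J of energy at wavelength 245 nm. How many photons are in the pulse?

1.60 × 10^18 photons

Per-photon energy: E = 8.108 × 10^-19 J (from wavelength = 245 nm).
N = E_total / E_photon = 1.30 J / 8.108 × 10^-19 J = 1.60 × 10^18.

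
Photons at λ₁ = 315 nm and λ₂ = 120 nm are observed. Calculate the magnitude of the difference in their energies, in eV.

Using E = hc/λ: E₁ = 6.306 × 10^-19 J, E₂ = 1.655 × 10^-18 J.
|ΔE| = |6.306 × 10^-19 − 1.655 × 10^-18| = 1.02 × 10^-18 J = 6.40 eV.

6.40 eV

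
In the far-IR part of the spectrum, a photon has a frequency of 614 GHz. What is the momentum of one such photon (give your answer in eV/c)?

(h = 6.62607015e-34 J·s, c = 2.99792458e8 m/s, 1 eV = 1.602176634e-19 J.)
First convert: f = 614 GHz = 6.14e11 Hz.
Apply p = hf/c: p = 1.357e-30 kg·m/s.
Converting to eV/c: p = 0.002539 eV/c ≈ 2.54e-3 eV/c.

2.54e-3 eV/c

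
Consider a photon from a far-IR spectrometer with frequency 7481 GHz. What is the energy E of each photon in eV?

0.0309 eV

First convert: f = 7481 GHz = 7.481e12 Hz.
For a photon E = hf, so E = 4.957e-21 J.
Converting to eV: E = 0.03094 eV ≈ 0.0309 eV.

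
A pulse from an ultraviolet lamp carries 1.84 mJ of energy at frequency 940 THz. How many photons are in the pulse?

Per-photon energy: E = 6.229e-19 J (from frequency = 940 THz).
N = E_total / E_photon = 0.00184 J / 6.229e-19 J = 2.95e15.

2.95e15 photons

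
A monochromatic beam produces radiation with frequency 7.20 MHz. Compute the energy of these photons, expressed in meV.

Use h = 6.62607015 × 10^-34 J·s, 1 eV = 1.602176634 × 10^-19 J.
First convert: f = 7.20 MHz = 7.20 × 10^6 Hz.
Since E = hf for a photon, E = 4.771 × 10^-27 J.
Converting to meV: E = 2.978 × 10^-5 meV ≈ 2.98 × 10^-5 meV.

2.98 × 10^-5 meV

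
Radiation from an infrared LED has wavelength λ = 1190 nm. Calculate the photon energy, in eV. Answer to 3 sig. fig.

Convert to SI: λ = 1190 nm = 1.19e-6 m.
Apply E = hc/λ: E = 1.669e-19 J.
Converting to eV: E = 1.042 eV ≈ 1.04 eV.

1.04 eV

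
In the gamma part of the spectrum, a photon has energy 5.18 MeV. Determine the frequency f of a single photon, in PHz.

1.25·10^6 PHz

In SI units: E = 5.18 MeV = 8.2993·10^-13 J.
Apply f = E/h: f = 1.253·10^21 Hz.
Converting to PHz: f = 1.253·10^6 PHz ≈ 1.25·10^6 PHz.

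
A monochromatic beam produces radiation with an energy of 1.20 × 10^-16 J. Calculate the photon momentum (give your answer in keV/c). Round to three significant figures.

Since p = E/c for a photon, p = 4.003 × 10^-25 kg·m/s.
Converting to keV/c: p = 0.7490 keV/c ≈ 0.749 keV/c.

0.749 keV/c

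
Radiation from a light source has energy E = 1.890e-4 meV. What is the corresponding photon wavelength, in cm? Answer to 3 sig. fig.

656 cm

Use h = 6.62607015e-34 J·s, c = 2.99792458e8 m/s, 1 eV = 1.602176634e-19 J.
First convert: E = 1.890e-4 meV = 3.0281e-26 J.
For a photon λ = hc/E, so λ = 6.560 m.
Converting to cm: λ = 656.0 cm ≈ 656 cm.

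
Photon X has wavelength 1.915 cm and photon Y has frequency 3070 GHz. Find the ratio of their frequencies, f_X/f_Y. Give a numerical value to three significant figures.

f_X = 1.565 × 10^10 Hz (from wavelength = 1.915 cm, via f = c/λ).
f_Y = 3.070 × 10^12 Hz (from frequency = 3070 GHz, via f given directly).
Ratio = 1.565 × 10^10 / 3.070 × 10^12 = 5.10 × 10^-3.

5.10 × 10^-3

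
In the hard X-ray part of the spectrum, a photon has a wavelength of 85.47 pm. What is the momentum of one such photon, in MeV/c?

0.0145 MeV/c

Use h = 6.62607015e-34 J·s, c = 2.99792458e8 m/s, 1 eV = 1.602176634e-19 J.
First convert: λ = 85.47 pm = 8.547e-11 m.
Since p = h/λ for a photon, p = 7.753e-24 kg·m/s.
Converting to MeV/c: p = 0.01451 MeV/c ≈ 0.0145 MeV/c.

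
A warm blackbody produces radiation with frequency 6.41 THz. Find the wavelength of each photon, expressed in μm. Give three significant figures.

Use c = 2.99792458e8 m/s.
First convert: f = 6.41 THz = 6.41e12 Hz.
Apply λ = c/f: λ = 4.677e-5 m.
Converting to μm: λ = 46.77 μm ≈ 46.8 μm.

46.8 μm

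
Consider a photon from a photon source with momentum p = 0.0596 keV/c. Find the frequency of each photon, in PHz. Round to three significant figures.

14.4 PHz

First convert: p = 0.0596 keV/c = 3.1852e-26 kg·m/s.
The photon relation is f = pc/h, giving f = 1.441e16 Hz.
Converting to PHz: f = 14.41 PHz ≈ 14.4 PHz.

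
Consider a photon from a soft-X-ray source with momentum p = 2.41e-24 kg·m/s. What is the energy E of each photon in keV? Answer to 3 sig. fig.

4.51 keV

Take c = 2.99792458e8 m/s, 1 eV = 1.602176634e-19 J.
Since E = pc for a photon, E = 7.225e-16 J.
Converting to keV: E = 4.509 keV ≈ 4.51 keV.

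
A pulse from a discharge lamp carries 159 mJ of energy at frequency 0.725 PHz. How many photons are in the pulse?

3.31e17 photons

Per-photon energy: E = 4.804e-19 J (from frequency = 0.725 PHz).
N = E_total / E_photon = 0.159 J / 4.804e-19 J = 3.31e17.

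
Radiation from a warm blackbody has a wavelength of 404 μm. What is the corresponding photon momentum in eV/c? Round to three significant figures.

Use h = 6.62607015 × 10^-34 J·s, c = 2.99792458 × 10^8 m/s, 1 eV = 1.602176634 × 10^-19 J.
Convert to SI: λ = 404 μm = 4.04 × 10^-4 m.
Apply p = h/λ: p = 1.640 × 10^-30 kg·m/s.
Converting to eV/c: p = 0.003069 eV/c ≈ 3.07 × 10^-3 eV/c.

3.07 × 10^-3 eV/c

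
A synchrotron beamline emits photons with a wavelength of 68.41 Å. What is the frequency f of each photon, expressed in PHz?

Take c = 2.99792458·10^8 m/s.
In SI units: λ = 68.41 Å = 6.841·10^-9 m.
Since f = c/λ for a photon, f = 4.382·10^16 Hz.
Converting to PHz: f = 43.82 PHz ≈ 43.8 PHz.

43.8 PHz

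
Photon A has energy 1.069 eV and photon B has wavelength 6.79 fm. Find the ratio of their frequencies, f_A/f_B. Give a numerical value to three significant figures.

f_A = 2.585·10^14 Hz (from energy = 1.069 eV, via f = E/h).
f_B = 4.415·10^22 Hz (from wavelength = 6.79 fm, via f = c/λ).
Ratio = 2.585·10^14 / 4.415·10^22 = 5.85·10^-9.

5.85·10^-9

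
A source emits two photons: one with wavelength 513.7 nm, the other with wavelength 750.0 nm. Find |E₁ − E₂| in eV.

Using E = hc/λ: E₁ = 3.8669e-19 J, E₂ = 2.6486e-19 J.
|ΔE| = |3.8669e-19 − 2.6486e-19| = 1.22e-19 J = 0.760 eV.

0.760 eV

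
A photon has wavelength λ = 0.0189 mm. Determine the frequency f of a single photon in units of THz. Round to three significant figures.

15.9 THz

Use c = 2.99792458e8 m/s.
Convert to SI: λ = 0.0189 mm = 1.89e-5 m.
The photon relation is f = c/λ, giving f = 1.586e13 Hz.
Converting to THz: f = 15.86 THz ≈ 15.9 THz.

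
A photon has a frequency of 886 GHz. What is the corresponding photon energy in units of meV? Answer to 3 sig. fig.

3.66 meV

(h = 6.62607015 × 10^-34 J·s, 1 eV = 1.602176634 × 10^-19 J.)
First convert: f = 886 GHz = 8.86 × 10^11 Hz.
Apply E = hf: E = 5.871 × 10^-22 J.
Converting to meV: E = 3.664 meV ≈ 3.66 meV.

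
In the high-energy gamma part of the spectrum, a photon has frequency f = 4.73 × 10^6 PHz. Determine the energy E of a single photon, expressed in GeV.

In SI units: f = 4.73 × 10^6 PHz = 4.73 × 10^21 Hz.
The photon relation is E = hf, giving E = 3.134 × 10^-12 J.
Converting to GeV: E = 0.01956 GeV ≈ 0.0196 GeV.

0.0196 GeV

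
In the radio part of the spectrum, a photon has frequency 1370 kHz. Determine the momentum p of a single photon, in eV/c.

5.67·10^-9 eV/c

Convert to SI: f = 1370 kHz = 1.37·10^6 Hz.
The photon relation is p = hf/c, giving p = 3.028·10^-36 kg·m/s.
Converting to eV/c: p = 5.666·10^-9 eV/c ≈ 5.67·10^-9 eV/c.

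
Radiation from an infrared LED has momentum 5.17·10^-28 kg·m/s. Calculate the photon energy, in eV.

Use c = 2.99792458·10^8 m/s, 1 eV = 1.602176634·10^-19 J.
For a photon E = pc, so E = 1.550·10^-19 J.
Converting to eV: E = 0.9674 eV ≈ 0.967 eV.

0.967 eV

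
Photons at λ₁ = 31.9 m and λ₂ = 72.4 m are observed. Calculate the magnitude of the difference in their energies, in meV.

2.17 × 10^-5 meV

Using E = hc/λ: E₁ = 6.227 × 10^-27 J, E₂ = 2.744 × 10^-27 J.
|ΔE| = |6.227 × 10^-27 − 2.744 × 10^-27| = 3.48 × 10^-27 J = 2.17 × 10^-5 meV.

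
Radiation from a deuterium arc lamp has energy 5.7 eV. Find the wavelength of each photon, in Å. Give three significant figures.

Use h = 6.62607015 × 10^-34 J·s, c = 2.99792458 × 10^8 m/s, 1 eV = 1.602176634 × 10^-19 J.
Convert to SI: E = 5.7 eV = 9.1324 × 10^-19 J.
Since λ = hc/E for a photon, λ = 2.175 × 10^-7 m.
Converting to Å: λ = 2175 Å ≈ 2180 Å.

2180 Å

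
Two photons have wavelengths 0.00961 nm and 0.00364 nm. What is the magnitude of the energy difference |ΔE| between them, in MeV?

Using E = hc/λ: E₁ = 2.067e-14 J, E₂ = 5.457e-14 J.
|ΔE| = |2.067e-14 − 5.457e-14| = 3.39e-14 J = 0.212 MeV.

0.212 MeV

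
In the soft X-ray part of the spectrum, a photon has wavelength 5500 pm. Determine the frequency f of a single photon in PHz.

Use c = 2.99792458e8 m/s.
In SI units: λ = 5500 pm = 5.50e-9 m.
Apply f = c/λ: f = 5.451e16 Hz.
Converting to PHz: f = 54.51 PHz ≈ 54.5 PHz.

54.5 PHz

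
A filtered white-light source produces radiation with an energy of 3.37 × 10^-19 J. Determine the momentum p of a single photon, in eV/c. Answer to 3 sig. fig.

2.10 eV/c

Use c = 2.99792458 × 10^8 m/s, 1 eV = 1.602176634 × 10^-19 J.
The photon relation is p = E/c, giving p = 1.124 × 10^-27 kg·m/s.
Converting to eV/c: p = 2.103 eV/c ≈ 2.10 eV/c.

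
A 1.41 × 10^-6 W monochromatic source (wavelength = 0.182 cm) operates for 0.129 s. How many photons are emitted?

1.67 × 10^15 photons

Total energy: E_total = P·t = 1.41 × 10^-6 × 0.129 = 1.819 × 10^-7 J.
Per-photon energy: E = 1.091 × 10^-22 J.
N = E_total / E_photon = 1.67 × 10^15.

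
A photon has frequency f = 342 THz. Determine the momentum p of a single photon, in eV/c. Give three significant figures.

1.41 eV/c

First convert: f = 342 THz = 3.42 × 10^14 Hz.
For a photon p = hf/c, so p = 7.559 × 10^-28 kg·m/s.
Converting to eV/c: p = 1.414 eV/c ≈ 1.41 eV/c.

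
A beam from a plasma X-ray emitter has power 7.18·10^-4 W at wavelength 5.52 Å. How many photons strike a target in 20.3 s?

Total energy: E_total = P·t = 7.18·10^-4 × 20.3 = 0.01458 J.
Per-photon energy: E = 3.599·10^-16 J.
N = E_total / E_photon = 4.05·10^13.

4.05·10^13 photons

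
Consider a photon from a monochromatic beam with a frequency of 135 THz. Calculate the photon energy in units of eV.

Use h = 6.62607015e-34 J·s, 1 eV = 1.602176634e-19 J.
In SI units: f = 135 THz = 1.35e14 Hz.
For a photon E = hf, so E = 8.945e-20 J.
Converting to eV: E = 0.5583 eV ≈ 0.558 eV.

0.558 eV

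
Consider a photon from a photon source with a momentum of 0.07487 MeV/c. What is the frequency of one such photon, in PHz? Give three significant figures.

In SI units: p = 0.07487 MeV/c = 4.0013e-23 kg·m/s.
The photon relation is f = pc/h, giving f = 1.810e19 Hz.
Converting to PHz: f = 18100 PHz ≈ 1.81e4 PHz.

1.81e4 PHz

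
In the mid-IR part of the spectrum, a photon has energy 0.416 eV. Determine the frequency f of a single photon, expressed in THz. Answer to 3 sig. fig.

(h = 6.62607015e-34 J·s, 1 eV = 1.602176634e-19 J.)
In SI units: E = 0.416 eV = 6.6651e-20 J.
The photon relation is f = E/h, giving f = 1.006e14 Hz.
Converting to THz: f = 100.6 THz ≈ 101 THz.

101 THz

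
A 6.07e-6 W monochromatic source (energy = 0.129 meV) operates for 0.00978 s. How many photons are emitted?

2.87e15 photons

Total energy: E_total = P·t = 6.07e-6 × 0.00978 = 5.936e-8 J.
Per-photon energy: E = 2.067e-23 J.
N = E_total / E_photon = 2.87e15.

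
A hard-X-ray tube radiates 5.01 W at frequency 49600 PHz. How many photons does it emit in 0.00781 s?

Total energy: E_total = P·t = 5.01 × 0.00781 = 0.03913 J.
Per-photon energy: E = 3.287·10^-14 J.
N = E_total / E_photon = 1.19·10^12.

1.19·10^12 photons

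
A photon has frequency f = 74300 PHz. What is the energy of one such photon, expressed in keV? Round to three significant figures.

307 keV

Take h = 6.62607015e-34 J·s, 1 eV = 1.602176634e-19 J.
In SI units: f = 74300 PHz = 7.43e19 Hz.
Since E = hf for a photon, E = 4.923e-14 J.
Converting to keV: E = 307.3 keV ≈ 307 keV.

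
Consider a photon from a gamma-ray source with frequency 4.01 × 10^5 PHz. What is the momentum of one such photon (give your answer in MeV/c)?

Use h = 6.62607015 × 10^-34 J·s, c = 2.99792458 × 10^8 m/s, 1 eV = 1.602176634 × 10^-19 J.
Convert to SI: f = 4.01 × 10^5 PHz = 4.01 × 10^20 Hz.
Since p = hf/c for a photon, p = 8.863 × 10^-22 kg·m/s.
Converting to MeV/c: p = 1.658 MeV/c ≈ 1.66 MeV/c.

1.66 MeV/c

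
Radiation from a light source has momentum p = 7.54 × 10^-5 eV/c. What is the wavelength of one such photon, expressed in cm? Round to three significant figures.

Use h = 6.62607015 × 10^-34 J·s, c = 2.99792458 × 10^8 m/s, 1 eV = 1.602176634 × 10^-19 J.
Convert to SI: p = 7.54 × 10^-5 eV/c = 4.0296 × 10^-32 kg·m/s.
For a photon λ = h/p, so λ = 0.01644 m.
Converting to cm: λ = 1.644 cm ≈ 1.64 cm.

1.64 cm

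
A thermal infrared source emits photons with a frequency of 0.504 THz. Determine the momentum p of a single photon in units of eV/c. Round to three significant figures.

Use h = 6.62607015e-34 J·s, c = 2.99792458e8 m/s, 1 eV = 1.602176634e-19 J.
In SI units: f = 0.504 THz = 5.04e11 Hz.
The photon relation is p = hf/c, giving p = 1.114e-30 kg·m/s.
Converting to eV/c: p = 0.002084 eV/c ≈ 2.08e-3 eV/c.

2.08e-3 eV/c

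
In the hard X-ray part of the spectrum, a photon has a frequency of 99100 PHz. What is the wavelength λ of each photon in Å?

First convert: f = 99100 PHz = 9.91 × 10^19 Hz.
The photon relation is λ = c/f, giving λ = 3.025 × 10^-12 m.
Converting to Å: λ = 0.03025 Å ≈ 0.0303 Å.

0.0303 Å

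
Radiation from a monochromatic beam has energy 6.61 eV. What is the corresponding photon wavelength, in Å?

1880 Å

Use h = 6.62607015e-34 J·s, c = 2.99792458e8 m/s, 1 eV = 1.602176634e-19 J.
Convert to SI: E = 6.61 eV = 1.0590e-18 J.
The photon relation is λ = hc/E, giving λ = 1.876e-7 m.
Converting to Å: λ = 1876 Å ≈ 1880 Å.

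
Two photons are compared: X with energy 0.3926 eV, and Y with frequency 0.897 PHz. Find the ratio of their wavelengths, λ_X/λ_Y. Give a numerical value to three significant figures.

λ_X = 3.158e-6 m (from energy = 0.3926 eV, via λ = hc/E).
λ_Y = 3.342e-7 m (from frequency = 0.897 PHz, via λ = c/f).
Ratio = 3.158e-6 / 3.342e-7 = 9.45.

9.45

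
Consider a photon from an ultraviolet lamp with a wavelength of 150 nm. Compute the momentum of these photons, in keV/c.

8.27e-3 keV/c

Use h = 6.62607015e-34 J·s, c = 2.99792458e8 m/s, 1 eV = 1.602176634e-19 J.
First convert: λ = 150 nm = 1.50e-7 m.
The photon relation is p = h/λ, giving p = 4.417e-27 kg·m/s.
Converting to keV/c: p = 0.008266 keV/c ≈ 8.27e-3 keV/c.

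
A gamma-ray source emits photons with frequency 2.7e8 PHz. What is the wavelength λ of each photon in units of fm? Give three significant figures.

In SI units: f = 2.7e8 PHz = 2.7e23 Hz.
Apply λ = c/f: λ = 1.110e-15 m.
Converting to fm: λ = 1.110 fm ≈ 1.11 fm.

1.11 fm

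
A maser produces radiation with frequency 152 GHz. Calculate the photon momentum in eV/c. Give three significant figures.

6.29e-4 eV/c

First convert: f = 152 GHz = 1.52e11 Hz.
The photon relation is p = hf/c, giving p = 3.360e-31 kg·m/s.
Converting to eV/c: p = 6.286e-4 eV/c ≈ 6.29e-4 eV/c.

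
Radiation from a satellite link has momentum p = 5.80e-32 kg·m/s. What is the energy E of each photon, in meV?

Use c = 2.99792458e8 m/s, 1 eV = 1.602176634e-19 J.
The photon relation is E = pc, giving E = 1.739e-23 J.
Converting to meV: E = 0.1085 meV ≈ 0.109 meV.

0.109 meV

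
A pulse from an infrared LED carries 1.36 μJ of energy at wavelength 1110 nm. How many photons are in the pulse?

7.60e12 photons

Per-photon energy: E = 1.790e-19 J (from wavelength = 1110 nm).
N = E_total / E_photon = 1.36e-6 J / 1.790e-19 J = 7.60e12.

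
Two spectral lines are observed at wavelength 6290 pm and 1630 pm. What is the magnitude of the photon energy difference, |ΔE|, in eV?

564 eV

Using E = hc/λ: E₁ = 3.158e-17 J, E₂ = 1.219e-16 J.
|ΔE| = |3.158e-17 − 1.219e-16| = 9.03e-17 J = 564 eV.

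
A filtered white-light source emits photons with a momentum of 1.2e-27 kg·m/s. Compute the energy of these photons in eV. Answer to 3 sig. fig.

The photon relation is E = pc, giving E = 3.598e-19 J.
Converting to eV: E = 2.245 eV ≈ 2.25 eV.

2.25 eV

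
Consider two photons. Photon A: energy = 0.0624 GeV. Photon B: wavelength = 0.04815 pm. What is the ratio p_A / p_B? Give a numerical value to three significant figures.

p_A = 3.335·10^-20 kg·m/s (from energy = 0.0624 GeV, via p = E/c).
p_B = 1.376·10^-20 kg·m/s (from wavelength = 0.04815 pm, via p = h/λ).
Ratio = 3.335·10^-20 / 1.376·10^-20 = 2.42.

2.42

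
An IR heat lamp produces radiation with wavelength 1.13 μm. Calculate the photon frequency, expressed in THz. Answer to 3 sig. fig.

Convert to SI: λ = 1.13 μm = 1.13 × 10^-6 m.
The photon relation is f = c/λ, giving f = 2.653 × 10^14 Hz.
Converting to THz: f = 265.3 THz ≈ 265 THz.

265 THz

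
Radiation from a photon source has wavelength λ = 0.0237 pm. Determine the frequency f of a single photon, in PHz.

1.26 × 10^7 PHz

(c = 2.99792458 × 10^8 m/s.)
In SI units: λ = 0.0237 pm = 2.37 × 10^-14 m.
The photon relation is f = c/λ, giving f = 1.265 × 10^22 Hz.
Converting to PHz: f = 1.265 × 10^7 PHz ≈ 1.26 × 10^7 PHz.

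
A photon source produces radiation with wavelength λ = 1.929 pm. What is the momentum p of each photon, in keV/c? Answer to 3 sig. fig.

643 keV/c

Convert to SI: λ = 1.929 pm = 1.929e-12 m.
For a photon p = h/λ, so p = 3.435e-22 kg·m/s.
Converting to keV/c: p = 642.7 keV/c ≈ 643 keV/c.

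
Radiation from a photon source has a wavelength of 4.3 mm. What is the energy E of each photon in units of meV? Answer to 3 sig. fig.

0.288 meV

(h = 6.62607015e-34 J·s, c = 2.99792458e8 m/s, 1 eV = 1.602176634e-19 J.)
In SI units: λ = 4.3 mm = 0.0043 m.
For a photon E = hc/λ, so E = 4.620e-23 J.
Converting to meV: E = 0.2883 meV ≈ 0.288 meV.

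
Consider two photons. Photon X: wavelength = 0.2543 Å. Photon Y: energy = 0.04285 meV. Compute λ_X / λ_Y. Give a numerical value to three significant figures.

λ_X = 2.543e-11 m (from wavelength = 0.2543 Å, via λ given directly).
λ_Y = 0.02893 m (from energy = 0.04285 meV, via λ = hc/E).
Ratio = 2.543e-11 / 0.02893 = 8.79e-10.

8.79e-10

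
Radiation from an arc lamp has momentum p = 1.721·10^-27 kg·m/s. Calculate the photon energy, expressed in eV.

3.22 eV

Apply E = pc: E = 5.159·10^-19 J.
Converting to eV: E = 3.220 eV ≈ 3.22 eV.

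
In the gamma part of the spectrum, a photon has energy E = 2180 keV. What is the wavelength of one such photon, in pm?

0.569 pm

(h = 6.62607015·10^-34 J·s, c = 2.99792458·10^8 m/s, 1 eV = 1.602176634·10^-19 J.)
Convert to SI: E = 2180 keV = 3.4927·10^-13 J.
Since λ = hc/E for a photon, λ = 5.687·10^-13 m.
Converting to pm: λ = 0.5687 pm ≈ 0.569 pm.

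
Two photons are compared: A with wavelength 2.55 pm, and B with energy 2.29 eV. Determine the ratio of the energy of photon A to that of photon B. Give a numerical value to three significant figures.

E_A = 7.790e-14 J (from wavelength = 2.55 pm, via E = hc/λ).
E_B = 3.669e-19 J (from energy = 2.29 eV, via E given directly).
Ratio = 7.790e-14 / 3.669e-19 = 2.12e5.

2.12e5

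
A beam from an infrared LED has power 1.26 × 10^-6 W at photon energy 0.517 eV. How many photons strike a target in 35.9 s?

Total energy: E_total = P·t = 1.26 × 10^-6 × 35.9 = 4.523 × 10^-5 J.
Per-photon energy: E = 8.283 × 10^-20 J.
N = E_total / E_photon = 5.46 × 10^14.

5.46 × 10^14 photons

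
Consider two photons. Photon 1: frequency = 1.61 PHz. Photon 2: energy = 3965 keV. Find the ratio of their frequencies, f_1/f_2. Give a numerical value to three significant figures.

1.68 × 10^-6

f_1 = 1.610 × 10^15 Hz (from frequency = 1.61 PHz, via f given directly).
f_2 = 9.587 × 10^20 Hz (from energy = 3965 keV, via f = E/h).
Ratio = 1.610 × 10^15 / 9.587 × 10^20 = 1.68 × 10^-6.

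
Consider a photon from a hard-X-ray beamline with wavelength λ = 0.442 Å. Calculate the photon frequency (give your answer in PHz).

Convert to SI: λ = 0.442 Å = 4.42e-11 m.
Since f = c/λ for a photon, f = 6.783e18 Hz.
Converting to PHz: f = 6783 PHz ≈ 6780 PHz.

6780 PHz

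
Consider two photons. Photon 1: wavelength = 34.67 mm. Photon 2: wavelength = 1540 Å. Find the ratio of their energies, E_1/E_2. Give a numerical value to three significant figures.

4.44e-6

E_1 = 5.730e-24 J (from wavelength = 34.67 mm, via E = hc/λ).
E_2 = 1.290e-18 J (from wavelength = 1540 Å, via E = hc/λ).
Ratio = 5.730e-24 / 1.290e-18 = 4.44e-6.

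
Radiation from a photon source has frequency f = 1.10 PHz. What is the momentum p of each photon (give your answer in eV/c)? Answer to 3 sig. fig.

Use h = 6.62607015·10^-34 J·s, c = 2.99792458·10^8 m/s, 1 eV = 1.602176634·10^-19 J.
Convert to SI: f = 1.10 PHz = 1.10·10^15 Hz.
For a photon p = hf/c, so p = 2.431·10^-27 kg·m/s.
Converting to eV/c: p = 4.549 eV/c ≈ 4.55 eV/c.

4.55 eV/c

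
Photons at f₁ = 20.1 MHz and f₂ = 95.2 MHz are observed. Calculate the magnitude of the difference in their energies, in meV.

3.11e-4 meV

Using E = hf: E₁ = 1.332e-26 J, E₂ = 6.308e-26 J.
|ΔE| = |1.332e-26 − 6.308e-26| = 4.98e-26 J = 3.11e-4 meV.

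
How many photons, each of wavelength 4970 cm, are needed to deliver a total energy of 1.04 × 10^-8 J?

2.60 × 10^18 photons

Per-photon energy: E = 3.997 × 10^-27 J (from wavelength = 4970 cm).
N = E_total / E_photon = 1.04 × 10^-8 J / 3.997 × 10^-27 J = 2.60 × 10^18.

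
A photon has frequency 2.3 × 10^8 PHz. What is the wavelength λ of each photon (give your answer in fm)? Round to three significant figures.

Use c = 2.99792458 × 10^8 m/s.
In SI units: f = 2.3 × 10^8 PHz = 2.3 × 10^23 Hz.
Apply λ = c/f: λ = 1.303 × 10^-15 m.
Converting to fm: λ = 1.303 fm ≈ 1.30 fm.

1.30 fm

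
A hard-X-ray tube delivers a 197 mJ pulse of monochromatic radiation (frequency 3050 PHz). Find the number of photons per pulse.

9.75e13 photons

Per-photon energy: E = 2.021e-15 J (from frequency = 3050 PHz).
N = E_total / E_photon = 0.197 J / 2.021e-15 J = 9.75e13.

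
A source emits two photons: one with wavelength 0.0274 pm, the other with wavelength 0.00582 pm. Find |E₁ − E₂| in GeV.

0.168 GeV

Using E = hc/λ: E₁ = 7.250 × 10^-12 J, E₂ = 3.413 × 10^-11 J.
|ΔE| = |7.250 × 10^-12 − 3.413 × 10^-11| = 2.69 × 10^-11 J = 0.168 GeV.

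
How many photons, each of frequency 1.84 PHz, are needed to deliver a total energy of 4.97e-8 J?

Per-photon energy: E = 1.219e-18 J (from frequency = 1.84 PHz).
N = E_total / E_photon = 4.97e-8 J / 1.219e-18 J = 4.08e10.

4.08e10 photons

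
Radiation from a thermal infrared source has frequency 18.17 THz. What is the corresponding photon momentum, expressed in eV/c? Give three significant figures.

0.0751 eV/c

In SI units: f = 18.17 THz = 1.817 × 10^13 Hz.
The photon relation is p = hf/c, giving p = 4.016 × 10^-29 kg·m/s.
Converting to eV/c: p = 0.07515 eV/c ≈ 0.0751 eV/c.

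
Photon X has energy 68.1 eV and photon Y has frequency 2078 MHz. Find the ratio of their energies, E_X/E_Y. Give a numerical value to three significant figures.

E_X = 1.091·10^-17 J (from energy = 68.1 eV, via E given directly).
E_Y = 1.377·10^-24 J (from frequency = 2078 MHz, via E = hf).
Ratio = 1.091·10^-17 / 1.377·10^-24 = 7.92·10^6.

7.92·10^6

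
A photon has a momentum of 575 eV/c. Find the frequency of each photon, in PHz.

139 PHz

First convert: p = 575 eV/c = 3.0730 × 10^-25 kg·m/s.
Apply f = pc/h: f = 1.390 × 10^17 Hz.
Converting to PHz: f = 139.0 PHz ≈ 139 PHz.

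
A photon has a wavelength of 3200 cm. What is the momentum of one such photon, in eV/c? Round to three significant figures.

3.87 × 10^-8 eV/c

Use h = 6.62607015 × 10^-34 J·s, c = 2.99792458 × 10^8 m/s, 1 eV = 1.602176634 × 10^-19 J.
In SI units: λ = 3200 cm = 32 m.
Apply p = h/λ: p = 2.071 × 10^-35 kg·m/s.
Converting to eV/c: p = 3.875 × 10^-8 eV/c ≈ 3.87 × 10^-8 eV/c.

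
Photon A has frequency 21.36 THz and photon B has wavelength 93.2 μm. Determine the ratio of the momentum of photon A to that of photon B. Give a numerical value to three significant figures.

p_A = 4.721·10^-29 kg·m/s (from frequency = 21.36 THz, via p = hf/c).
p_B = 7.110·10^-30 kg·m/s (from wavelength = 93.2 μm, via p = h/λ).
Ratio = 4.721·10^-29 / 7.110·10^-30 = 6.64.

6.64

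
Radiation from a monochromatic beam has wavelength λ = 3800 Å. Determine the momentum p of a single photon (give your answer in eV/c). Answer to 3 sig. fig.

3.26 eV/c

(h = 6.62607015 × 10^-34 J·s, c = 2.99792458 × 10^8 m/s, 1 eV = 1.602176634 × 10^-19 J.)
Convert to SI: λ = 3800 Å = 3.8 × 10^-7 m.
The photon relation is p = h/λ, giving p = 1.744 × 10^-27 kg·m/s.
Converting to eV/c: p = 3.263 eV/c ≈ 3.26 eV/c.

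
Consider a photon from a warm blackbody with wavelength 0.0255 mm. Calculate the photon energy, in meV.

Use h = 6.62607015 × 10^-34 J·s, c = 2.99792458 × 10^8 m/s, 1 eV = 1.602176634 × 10^-19 J.
First convert: λ = 0.0255 mm = 2.55 × 10^-5 m.
For a photon E = hc/λ, so E = 7.790 × 10^-21 J.
Converting to meV: E = 48.62 meV ≈ 48.6 meV.

48.6 meV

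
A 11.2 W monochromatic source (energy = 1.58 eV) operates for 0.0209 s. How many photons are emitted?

9.25 × 10^17 photons

Total energy: E_total = P·t = 11.2 × 0.0209 = 0.2341 J.
Per-photon energy: E = 2.531 × 10^-19 J.
N = E_total / E_photon = 9.25 × 10^17.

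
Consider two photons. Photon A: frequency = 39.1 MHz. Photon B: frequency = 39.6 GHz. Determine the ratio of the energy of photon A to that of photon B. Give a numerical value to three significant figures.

E_A = 2.591e-26 J (from frequency = 39.1 MHz, via E = hf).
E_B = 2.624e-23 J (from frequency = 39.6 GHz, via E = hf).
Ratio = 2.591e-26 / 2.624e-23 = 9.87e-4.

9.87e-4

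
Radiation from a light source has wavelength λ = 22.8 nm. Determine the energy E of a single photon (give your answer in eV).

Take h = 6.62607015 × 10^-34 J·s, c = 2.99792458 × 10^8 m/s, 1 eV = 1.602176634 × 10^-19 J.
First convert: λ = 22.8 nm = 2.28 × 10^-8 m.
Apply E = hc/λ: E = 8.712 × 10^-18 J.
Converting to eV: E = 54.38 eV ≈ 54.4 eV.

54.4 eV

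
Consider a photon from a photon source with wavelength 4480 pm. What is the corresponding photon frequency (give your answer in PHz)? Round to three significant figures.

66.9 PHz

Take c = 2.99792458 × 10^8 m/s.
First convert: λ = 4480 pm = 4.48 × 10^-9 m.
For a photon f = c/λ, so f = 6.692 × 10^16 Hz.
Converting to PHz: f = 66.92 PHz ≈ 66.9 PHz.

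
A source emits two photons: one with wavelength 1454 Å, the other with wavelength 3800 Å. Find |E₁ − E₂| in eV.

5.26 eV

Using E = hc/λ: E₁ = 1.3662 × 10^-18 J, E₂ = 5.2275 × 10^-19 J.
|ΔE| = |1.3662 × 10^-18 − 5.2275 × 10^-19| = 8.43 × 10^-19 J = 5.26 eV.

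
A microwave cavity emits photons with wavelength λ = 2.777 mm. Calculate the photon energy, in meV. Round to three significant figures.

Convert to SI: λ = 2.777 mm = 0.002777 m.
The photon relation is E = hc/λ, giving E = 7.153 × 10^-23 J.
Converting to meV: E = 0.4465 meV ≈ 0.446 meV.

0.446 meV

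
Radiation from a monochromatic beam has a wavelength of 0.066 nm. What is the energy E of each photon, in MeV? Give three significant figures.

Convert to SI: λ = 0.066 nm = 6.6e-11 m.
Apply E = hc/λ: E = 3.010e-15 J.
Converting to MeV: E = 0.01879 MeV ≈ 0.0188 MeV.

0.0188 MeV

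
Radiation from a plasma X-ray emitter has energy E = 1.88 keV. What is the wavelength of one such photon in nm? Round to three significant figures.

(h = 6.62607015e-34 J·s, c = 2.99792458e8 m/s, 1 eV = 1.602176634e-19 J.)
Convert to SI: E = 1.88 keV = 3.0121e-16 J.
The photon relation is λ = hc/E, giving λ = 6.595e-10 m.
Converting to nm: λ = 0.6595 nm ≈ 0.659 nm.

0.659 nm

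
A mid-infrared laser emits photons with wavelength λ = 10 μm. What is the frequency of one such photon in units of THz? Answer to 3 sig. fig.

Take c = 2.99792458e8 m/s.
In SI units: λ = 10 μm = 1.0e-5 m.
The photon relation is f = c/λ, giving f = 2.998e13 Hz.
Converting to THz: f = 29.98 THz ≈ 30.0 THz.

30.0 THz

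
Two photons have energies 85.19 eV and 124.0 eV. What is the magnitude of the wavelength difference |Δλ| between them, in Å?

Using λ = hc/E: λ₁ = 1.4554 × 10^-8 m, λ₂ = 9.9987 × 10^-9 m.
|Δλ| = |1.4554 × 10^-8 − 9.9987 × 10^-9| = 4.56 × 10^-9 m = 45.6 Å.

45.6 Å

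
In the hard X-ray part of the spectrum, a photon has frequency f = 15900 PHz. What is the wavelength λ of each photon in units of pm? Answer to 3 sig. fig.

18.9 pm

Use c = 2.99792458e8 m/s.
In SI units: f = 15900 PHz = 1.59e19 Hz.
Apply λ = c/f: λ = 1.885e-11 m.
Converting to pm: λ = 18.85 pm ≈ 18.9 pm.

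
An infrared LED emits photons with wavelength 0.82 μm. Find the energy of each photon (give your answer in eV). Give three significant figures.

Take h = 6.62607015e-34 J·s, c = 2.99792458e8 m/s, 1 eV = 1.602176634e-19 J.
In SI units: λ = 0.82 μm = 8.2e-7 m.
The photon relation is E = hc/λ, giving E = 2.422e-19 J.
Converting to eV: E = 1.512 eV ≈ 1.51 eV.

1.51 eV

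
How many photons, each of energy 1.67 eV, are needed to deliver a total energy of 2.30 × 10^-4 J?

8.60 × 10^14 photons

Per-photon energy: E = 2.676 × 10^-19 J (from energy = 1.67 eV).
N = E_total / E_photon = 2.30 × 10^-4 J / 2.676 × 10^-19 J = 8.60 × 10^14.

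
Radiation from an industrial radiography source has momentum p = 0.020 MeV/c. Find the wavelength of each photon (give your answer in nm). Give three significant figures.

In SI units: p = 0.020 MeV/c = 1.0689 × 10^-23 kg·m/s.
For a photon λ = h/p, so λ = 6.199 × 10^-11 m.
Converting to nm: λ = 0.06199 nm ≈ 0.0620 nm.

0.0620 nm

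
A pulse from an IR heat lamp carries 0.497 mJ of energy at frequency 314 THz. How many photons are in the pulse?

2.39 × 10^15 photons

Per-photon energy: E = 2.081 × 10^-19 J (from frequency = 314 THz).
N = E_total / E_photon = 4.97 × 10^-4 J / 2.081 × 10^-19 J = 2.39 × 10^15.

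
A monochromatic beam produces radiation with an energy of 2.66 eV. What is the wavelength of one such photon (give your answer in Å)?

Take h = 6.62607015·10^-34 J·s, c = 2.99792458·10^8 m/s, 1 eV = 1.602176634·10^-19 J.
In SI units: E = 2.66 eV = 4.2618·10^-19 J.
The photon relation is λ = hc/E, giving λ = 4.661·10^-7 m.
Converting to Å: λ = 4661 Å ≈ 4660 Å.

4660 Å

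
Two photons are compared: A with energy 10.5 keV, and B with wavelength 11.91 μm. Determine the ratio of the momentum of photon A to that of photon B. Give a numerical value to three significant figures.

1.01e5

p_A = 5.612e-24 kg·m/s (from energy = 10.5 keV, via p = E/c).
p_B = 5.563e-29 kg·m/s (from wavelength = 11.91 μm, via p = h/λ).
Ratio = 5.612e-24 / 5.563e-29 = 1.01e5.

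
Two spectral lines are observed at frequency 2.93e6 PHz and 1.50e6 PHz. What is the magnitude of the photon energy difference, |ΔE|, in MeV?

5.91 MeV

Using E = hf: E₁ = 1.941e-12 J, E₂ = 9.939e-13 J.
|ΔE| = |1.941e-12 − 9.939e-13| = 9.48e-13 J = 5.91 MeV.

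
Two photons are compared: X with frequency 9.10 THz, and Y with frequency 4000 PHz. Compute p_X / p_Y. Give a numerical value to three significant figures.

2.27e-6

p_X = 2.011e-29 kg·m/s (from frequency = 9.10 THz, via p = hf/c).
p_Y = 8.841e-24 kg·m/s (from frequency = 4000 PHz, via p = hf/c).
Ratio = 2.011e-29 / 8.841e-24 = 2.27e-6.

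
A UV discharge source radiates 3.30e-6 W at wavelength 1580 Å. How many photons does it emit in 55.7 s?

Total energy: E_total = P·t = 3.30e-6 × 55.7 = 1.838e-4 J.
Per-photon energy: E = 1.257e-18 J.
N = E_total / E_photon = 1.46e14.

1.46e14 photons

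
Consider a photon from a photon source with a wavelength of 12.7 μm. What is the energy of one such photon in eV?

Use h = 6.62607015e-34 J·s, c = 2.99792458e8 m/s, 1 eV = 1.602176634e-19 J.
Convert to SI: λ = 12.7 μm = 1.27e-5 m.
The photon relation is E = hc/λ, giving E = 1.564e-20 J.
Converting to eV: E = 0.09763 eV ≈ 0.0976 eV.

0.0976 eV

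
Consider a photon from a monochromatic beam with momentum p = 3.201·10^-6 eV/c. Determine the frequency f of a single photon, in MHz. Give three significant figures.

First convert: p = 3.201·10^-6 eV/c = 1.7107·10^-33 kg·m/s.
Apply f = pc/h: f = 7.740·10^8 Hz.
Converting to MHz: f = 774.0 MHz ≈ 774 MHz.

774 MHz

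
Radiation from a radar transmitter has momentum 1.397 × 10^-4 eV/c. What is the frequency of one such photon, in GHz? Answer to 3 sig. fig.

33.8 GHz

Use h = 6.62607015 × 10^-34 J·s, c = 2.99792458 × 10^8 m/s, 1 eV = 1.602176634 × 10^-19 J.
First convert: p = 1.397 × 10^-4 eV/c = 7.4660 × 10^-32 kg·m/s.
For a photon f = pc/h, so f = 3.378 × 10^10 Hz.
Converting to GHz: f = 33.78 GHz ≈ 33.8 GHz.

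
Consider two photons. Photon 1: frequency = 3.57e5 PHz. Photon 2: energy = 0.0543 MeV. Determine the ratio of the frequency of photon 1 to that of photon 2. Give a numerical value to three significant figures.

f_1 = 3.570e20 Hz (from frequency = 3.57e5 PHz, via f given directly).
f_2 = 1.313e19 Hz (from energy = 0.0543 MeV, via f = E/h).
Ratio = 3.570e20 / 1.313e19 = 27.2.

27.2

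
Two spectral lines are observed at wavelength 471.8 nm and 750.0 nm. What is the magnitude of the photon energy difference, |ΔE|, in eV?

0.975 eV

Using E = hc/λ: E₁ = 4.2104e-19 J, E₂ = 2.6486e-19 J.
|ΔE| = |4.2104e-19 − 2.6486e-19| = 1.56e-19 J = 0.975 eV.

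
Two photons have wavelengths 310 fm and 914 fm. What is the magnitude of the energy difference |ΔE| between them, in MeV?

2.64 MeV

Using E = hc/λ: E₁ = 6.408·10^-13 J, E₂ = 2.173·10^-13 J.
|ΔE| = |6.408·10^-13 − 2.173·10^-13| = 4.23·10^-13 J = 2.64 MeV.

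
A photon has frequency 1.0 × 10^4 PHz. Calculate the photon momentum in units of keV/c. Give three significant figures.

Take h = 6.62607015 × 10^-34 J·s, c = 2.99792458 × 10^8 m/s, 1 eV = 1.602176634 × 10^-19 J.
Convert to SI: f = 1.0 × 10^4 PHz = 1.0 × 10^19 Hz.
Since p = hf/c for a photon, p = 2.210 × 10^-23 kg·m/s.
Converting to keV/c: p = 41.36 keV/c ≈ 41.4 keV/c.

41.4 keV/c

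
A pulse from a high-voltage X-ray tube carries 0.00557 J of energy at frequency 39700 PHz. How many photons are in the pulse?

2.12e11 photons

Per-photon energy: E = 2.631e-14 J (from frequency = 39700 PHz).
N = E_total / E_photon = 0.00557 J / 2.631e-14 J = 2.12e11.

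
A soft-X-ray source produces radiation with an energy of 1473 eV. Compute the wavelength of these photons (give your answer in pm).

Convert to SI: E = 1473 eV = 2.3600e-16 J.
The photon relation is λ = hc/E, giving λ = 8.417e-10 m.
Converting to pm: λ = 841.7 pm ≈ 842 pm.

842 pm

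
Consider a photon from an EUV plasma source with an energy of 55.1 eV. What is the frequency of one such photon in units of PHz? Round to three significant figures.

First convert: E = 55.1 eV = 8.8280e-18 J.
For a photon f = E/h, so f = 1.332e16 Hz.
Converting to PHz: f = 13.32 PHz ≈ 13.3 PHz.

13.3 PHz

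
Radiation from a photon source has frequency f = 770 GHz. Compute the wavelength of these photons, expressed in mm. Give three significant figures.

Take c = 2.99792458 × 10^8 m/s.
Convert to SI: f = 770 GHz = 7.70 × 10^11 Hz.
Since λ = c/f for a photon, λ = 3.893 × 10^-4 m.
Converting to mm: λ = 0.3893 mm ≈ 0.389 mm.

0.389 mm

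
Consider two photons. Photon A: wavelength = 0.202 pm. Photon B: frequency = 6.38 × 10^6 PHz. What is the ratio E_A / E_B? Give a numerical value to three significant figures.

E_A = 9.834 × 10^-13 J (from wavelength = 0.202 pm, via E = hc/λ).
E_B = 4.227 × 10^-12 J (from frequency = 6.38 × 10^6 PHz, via E = hf).
Ratio = 9.834 × 10^-13 / 4.227 × 10^-12 = 0.233.

0.233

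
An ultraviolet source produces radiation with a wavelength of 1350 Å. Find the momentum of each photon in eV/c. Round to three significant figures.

Convert to SI: λ = 1350 Å = 1.35e-7 m.
The photon relation is p = h/λ, giving p = 4.908e-27 kg·m/s.
Converting to eV/c: p = 9.184 eV/c ≈ 9.18 eV/c.

9.18 eV/c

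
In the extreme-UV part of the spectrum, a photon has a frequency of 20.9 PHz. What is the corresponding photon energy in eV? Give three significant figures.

(h = 6.62607015e-34 J·s, 1 eV = 1.602176634e-19 J.)
First convert: f = 20.9 PHz = 2.09e16 Hz.
Since E = hf for a photon, E = 1.385e-17 J.
Converting to eV: E = 86.44 eV ≈ 86.4 eV.

86.4 eV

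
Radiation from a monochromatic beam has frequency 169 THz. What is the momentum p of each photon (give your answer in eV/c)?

0.699 eV/c

In SI units: f = 169 THz = 1.69e14 Hz.
Apply p = hf/c: p = 3.735e-28 kg·m/s.
Converting to eV/c: p = 0.6989 eV/c ≈ 0.699 eV/c.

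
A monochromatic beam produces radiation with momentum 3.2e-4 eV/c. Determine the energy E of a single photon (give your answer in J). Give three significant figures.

(c = 2.99792458e8 m/s, 1 eV = 1.602176634e-19 J.)
Convert to SI: p = 3.2e-4 eV/c = 1.7102e-31 kg·m/s.
For a photon E = pc, so E = 5.127e-23 J.
So E ≈ 5.13e-23 J.

5.13e-23 J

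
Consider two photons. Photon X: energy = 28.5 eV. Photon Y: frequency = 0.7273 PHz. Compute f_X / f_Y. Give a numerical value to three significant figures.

9.48

f_X = 6.891 × 10^15 Hz (from energy = 28.5 eV, via f = E/h).
f_Y = 7.273 × 10^14 Hz (from frequency = 0.7273 PHz, via f given directly).
Ratio = 6.891 × 10^15 / 7.273 × 10^14 = 9.48.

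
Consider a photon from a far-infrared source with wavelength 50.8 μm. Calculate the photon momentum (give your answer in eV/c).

Convert to SI: λ = 50.8 μm = 5.08 × 10^-5 m.
Apply p = h/λ: p = 1.304 × 10^-29 kg·m/s.
Converting to eV/c: p = 0.02441 eV/c ≈ 0.0244 eV/c.

0.0244 eV/c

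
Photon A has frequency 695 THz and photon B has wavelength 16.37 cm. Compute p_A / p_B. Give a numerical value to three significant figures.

3.80e5

p_A = 1.536e-27 kg·m/s (from frequency = 695 THz, via p = hf/c).
p_B = 4.048e-33 kg·m/s (from wavelength = 16.37 cm, via p = h/λ).
Ratio = 1.536e-27 / 4.048e-33 = 3.80e5.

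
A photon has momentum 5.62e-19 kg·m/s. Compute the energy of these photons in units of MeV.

Use c = 2.99792458e8 m/s, 1 eV = 1.602176634e-19 J.
For a photon E = pc, so E = 1.685e-10 J.
Converting to MeV: E = 1052 MeV ≈ 1050 MeV.

1050 MeV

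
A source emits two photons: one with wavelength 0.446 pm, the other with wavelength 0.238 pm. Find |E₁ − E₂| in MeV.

Using E = hc/λ: E₁ = 4.454e-13 J, E₂ = 8.346e-13 J.
|ΔE| = |4.454e-13 − 8.346e-13| = 3.89e-13 J = 2.43 MeV.

2.43 MeV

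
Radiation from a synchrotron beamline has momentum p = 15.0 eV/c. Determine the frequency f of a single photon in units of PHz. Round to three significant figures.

3.63 PHz

First convert: p = 15.0 eV/c = 8.0164e-27 kg·m/s.
For a photon f = pc/h, so f = 3.627e15 Hz.
Converting to PHz: f = 3.627 PHz ≈ 3.63 PHz.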